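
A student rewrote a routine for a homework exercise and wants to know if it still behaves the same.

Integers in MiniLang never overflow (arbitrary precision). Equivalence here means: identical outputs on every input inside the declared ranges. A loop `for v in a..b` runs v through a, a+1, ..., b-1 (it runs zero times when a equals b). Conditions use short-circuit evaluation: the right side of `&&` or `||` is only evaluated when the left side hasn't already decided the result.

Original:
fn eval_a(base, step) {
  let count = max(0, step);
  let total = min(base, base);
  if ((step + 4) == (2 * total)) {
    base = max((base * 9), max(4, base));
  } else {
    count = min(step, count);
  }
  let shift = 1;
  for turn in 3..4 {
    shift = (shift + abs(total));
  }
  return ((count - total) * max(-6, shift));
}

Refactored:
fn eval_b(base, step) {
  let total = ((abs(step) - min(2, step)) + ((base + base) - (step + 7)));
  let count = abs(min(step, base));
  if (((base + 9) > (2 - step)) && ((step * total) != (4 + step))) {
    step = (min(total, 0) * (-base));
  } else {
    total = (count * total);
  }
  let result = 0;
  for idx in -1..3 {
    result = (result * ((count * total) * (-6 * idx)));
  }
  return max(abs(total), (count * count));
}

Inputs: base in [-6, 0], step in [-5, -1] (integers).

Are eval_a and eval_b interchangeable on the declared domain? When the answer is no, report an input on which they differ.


The rewrite breaks on base=-6, step=-5, where the results are 7 and 36.
eval_a: count = 0; total = -6; ((step + 4) == (2 * total)) -> false; count = -5; shift = 1; [turn=3]; shift = 7; return 7
eval_b: total = -4; count = 6; (((base + 9) > (2 - step)) && ((step * total) != (4 + step))) -> false; total = -24; result = 0; [idx=-1]; result = 0; [idx=0]; result = 0; [idx=1]; result = 0; [idx=2]; result = 0; return 36
verdict: not equivalent; witness: base=-6, step=-5


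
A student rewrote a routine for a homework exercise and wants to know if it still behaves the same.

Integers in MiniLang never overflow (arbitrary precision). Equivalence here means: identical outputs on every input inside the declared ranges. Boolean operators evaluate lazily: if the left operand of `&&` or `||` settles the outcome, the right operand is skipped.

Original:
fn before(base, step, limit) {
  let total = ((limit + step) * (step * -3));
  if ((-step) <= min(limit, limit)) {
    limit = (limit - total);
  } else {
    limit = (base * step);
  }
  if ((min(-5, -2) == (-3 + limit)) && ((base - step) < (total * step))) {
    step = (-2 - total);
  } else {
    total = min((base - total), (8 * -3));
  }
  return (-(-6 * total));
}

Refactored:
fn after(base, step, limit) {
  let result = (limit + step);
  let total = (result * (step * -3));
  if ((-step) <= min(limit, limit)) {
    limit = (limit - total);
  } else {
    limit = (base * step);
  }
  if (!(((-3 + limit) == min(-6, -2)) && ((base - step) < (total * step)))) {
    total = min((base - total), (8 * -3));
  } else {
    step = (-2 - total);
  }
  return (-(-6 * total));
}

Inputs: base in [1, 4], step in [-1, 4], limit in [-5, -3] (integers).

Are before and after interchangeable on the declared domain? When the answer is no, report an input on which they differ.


These are not equivalent — on base=1, step=3, limit=-3 the outputs split (-144 vs 0).
before: total becomes 0; next ((-step) <= min(limit, limit)) evaluates to true; next limit becomes -3; next ((min(-5, -2) == (-3 + limit)) && ((base - step) < (total * step))) evaluates to false; next total becomes -24; next final value -144
after: result becomes 0; next total becomes 0; next ((-step) <= min(limit, limit)) evaluates to true; next limit becomes -3; next (!(((-3 + limit) == min(-6, -2)) && ((base - step) < (total * step)))) evaluates to false; next step becomes -2; next final value 0
verdict: not equivalent; witness: base=1, step=3, limit=-3


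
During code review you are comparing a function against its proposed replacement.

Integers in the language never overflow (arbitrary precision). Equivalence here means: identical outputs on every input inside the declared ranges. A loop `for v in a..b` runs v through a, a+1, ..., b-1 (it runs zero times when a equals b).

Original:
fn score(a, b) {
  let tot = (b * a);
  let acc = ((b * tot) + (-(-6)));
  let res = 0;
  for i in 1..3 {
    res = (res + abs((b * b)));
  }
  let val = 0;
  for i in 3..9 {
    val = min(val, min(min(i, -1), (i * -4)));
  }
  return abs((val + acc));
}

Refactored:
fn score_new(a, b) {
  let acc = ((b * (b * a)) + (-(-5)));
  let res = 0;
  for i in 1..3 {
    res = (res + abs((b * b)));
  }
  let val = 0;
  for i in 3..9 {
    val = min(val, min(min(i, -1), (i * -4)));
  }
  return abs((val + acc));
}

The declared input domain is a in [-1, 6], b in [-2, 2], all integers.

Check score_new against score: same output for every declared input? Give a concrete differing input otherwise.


These are not equivalent — on a=-1, b=-2 the outputs split (30 vs 31).
score: tot becomes 2; next acc becomes 2; next res becomes 0; next at i=1:; next res becomes 4; next at i=2:; next res becomes 8; next val becomes 0; next at i=3:; next val becomes -12; next at i=4:; next val becomes -16; next at i=5:; next val becomes -20; next at i=6:; next val becomes -24; next at i=7:; next val becomes -28; next at i=8:; next val becomes -32; next final value 30
score_new: acc becomes 1; next res becomes 0; next at i=1:; next res becomes 4; next at i=2:; next res becomes 8; next val becomes 0; next at i=3:; next val becomes -12; next at i=4:; next val becomes -16; next at i=5:; next val becomes -20; next at i=6:; next val becomes -24; next at i=7:; next val becomes -28; next at i=8:; next val becomes -32; next final value 31
verdict: not equivalent; witness: a=-1, b=-2


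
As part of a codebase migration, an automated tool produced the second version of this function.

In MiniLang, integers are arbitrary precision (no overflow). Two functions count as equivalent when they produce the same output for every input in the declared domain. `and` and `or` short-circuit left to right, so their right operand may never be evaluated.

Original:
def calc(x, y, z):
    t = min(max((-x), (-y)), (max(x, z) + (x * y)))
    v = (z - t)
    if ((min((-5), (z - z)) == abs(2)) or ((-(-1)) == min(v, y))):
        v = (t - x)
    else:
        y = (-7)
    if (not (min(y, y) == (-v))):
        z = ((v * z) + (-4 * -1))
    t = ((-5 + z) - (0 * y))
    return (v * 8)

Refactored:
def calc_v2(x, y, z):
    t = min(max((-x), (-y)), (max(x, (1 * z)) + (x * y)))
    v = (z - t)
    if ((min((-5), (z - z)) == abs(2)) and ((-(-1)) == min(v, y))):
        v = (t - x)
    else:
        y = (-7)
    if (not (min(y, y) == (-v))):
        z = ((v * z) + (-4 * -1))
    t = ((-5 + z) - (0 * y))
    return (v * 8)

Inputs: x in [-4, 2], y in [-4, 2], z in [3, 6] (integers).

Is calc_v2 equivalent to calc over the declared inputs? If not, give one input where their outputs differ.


On input x=-4, y=1, z=3, calc returns 24 while calc_v2 returns 32.
verdict: not equivalent; witness: x=-4, y=1, z=3


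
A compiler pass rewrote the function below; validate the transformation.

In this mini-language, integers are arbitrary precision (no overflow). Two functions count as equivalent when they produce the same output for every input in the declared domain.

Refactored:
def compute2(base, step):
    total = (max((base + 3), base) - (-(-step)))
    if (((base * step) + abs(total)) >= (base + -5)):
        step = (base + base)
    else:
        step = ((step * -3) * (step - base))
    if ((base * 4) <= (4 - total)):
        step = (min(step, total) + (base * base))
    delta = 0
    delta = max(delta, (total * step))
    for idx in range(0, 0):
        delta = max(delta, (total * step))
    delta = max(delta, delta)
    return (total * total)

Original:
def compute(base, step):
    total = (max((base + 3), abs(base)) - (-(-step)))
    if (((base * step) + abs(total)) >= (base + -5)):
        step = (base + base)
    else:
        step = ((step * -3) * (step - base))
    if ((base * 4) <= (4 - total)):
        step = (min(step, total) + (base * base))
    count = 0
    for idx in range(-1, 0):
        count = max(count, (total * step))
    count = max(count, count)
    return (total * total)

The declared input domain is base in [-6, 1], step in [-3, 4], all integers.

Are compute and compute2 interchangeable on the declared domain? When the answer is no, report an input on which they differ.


There is a counterexample at base=-6, step=-3: 81 on one side, 0 on the other.
compute: total becomes 9; next (((base * step) + abs(total)) >= (base + -5)) evaluates to true; next step becomes -12; next ((base * 4) <= (4 - total)) evaluates to true; next step becomes 24; next count becomes 0; next at idx=-1:; next count becomes 216; next count becomes 216; next final value 81
compute2: total becomes 0; next (((base * step) + abs(total)) >= (base + -5)) evaluates to true; next step becomes -12; next ((base * 4) <= (4 - total)) evaluates to true; next step becomes 24; next delta becomes 0; next delta becomes 0; next idx never enters its loop body; next delta becomes 0; next final value 0
verdict: not equivalent; witness: base=-6, step=-3


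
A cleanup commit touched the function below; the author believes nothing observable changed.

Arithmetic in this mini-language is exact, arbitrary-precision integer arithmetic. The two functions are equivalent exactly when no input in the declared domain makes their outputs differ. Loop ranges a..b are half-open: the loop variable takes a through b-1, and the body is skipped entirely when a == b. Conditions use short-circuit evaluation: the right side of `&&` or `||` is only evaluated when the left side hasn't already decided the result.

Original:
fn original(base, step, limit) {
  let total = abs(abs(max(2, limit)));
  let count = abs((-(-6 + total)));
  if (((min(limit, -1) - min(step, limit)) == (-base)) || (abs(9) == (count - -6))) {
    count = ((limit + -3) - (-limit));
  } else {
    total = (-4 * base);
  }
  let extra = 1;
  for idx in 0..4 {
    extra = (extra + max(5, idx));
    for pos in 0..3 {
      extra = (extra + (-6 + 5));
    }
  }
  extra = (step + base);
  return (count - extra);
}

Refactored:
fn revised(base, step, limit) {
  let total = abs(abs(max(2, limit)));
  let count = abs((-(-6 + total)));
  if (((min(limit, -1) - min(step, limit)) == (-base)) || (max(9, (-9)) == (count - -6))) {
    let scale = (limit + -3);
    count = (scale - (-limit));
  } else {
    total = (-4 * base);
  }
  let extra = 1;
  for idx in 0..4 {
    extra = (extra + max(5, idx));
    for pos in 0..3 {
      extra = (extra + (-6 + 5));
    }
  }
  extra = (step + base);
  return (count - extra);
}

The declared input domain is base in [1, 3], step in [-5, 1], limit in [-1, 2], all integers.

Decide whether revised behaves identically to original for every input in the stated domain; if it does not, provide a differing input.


The two versions differ — the changes include local variable names differ; also statement counts differ; also constant usage differs; also min/max/abs usage differs.
One worked example (base=3, step=-3, limit=1) — original: total becomes 2; next count becomes 4; next (((min(limit, -1) - min(step, limit)) == (-base)) || (abs(9) == (count - -6))) evaluates to false; next total becomes -12; next extra becomes 1; next at idx=0:; next extra becomes 6; next at pos=0:; next extra becomes 5; next at pos=1:; next extra becomes 4; next at pos=2:; next extra becomes 3; next at idx=1:; next extra becomes 8; next at pos=0:; next extra becomes 7; next at pos=1:; next extra becomes 6; next at pos=2:; next extra becomes 5; next at idx=2:; next extra becomes 10; next at pos=0:; next extra becomes 9; next at pos=1:; next extra becomes 8; next at pos=2:; next extra becomes 7; next at idx=3:; next extra becomes 12; next at pos=0:; next extra becomes 11; next at pos=1:; next extra becomes 10; next at pos=2:; next extra becomes 9; next extra becomes 0; next final value 4; revised: total becomes 2; next count becomes 4; next (((min(limit, -1) - min(step, limit)) == (-base)) || (max(9, (-9)) == (count - -6))) evaluates to false; next total becomes -12; next extra becomes 1; next at idx=0:; next extra becomes 6; next at pos=0:; next extra becomes 5; next at pos=1:; next extra becomes 4; next at pos=2:; next extra becomes 3; next at idx=1:; next extra becomes 8; next at pos=0:; next extra becomes 7; next at pos=1:; next extra becomes 6; next at pos=2:; next extra becomes 5; next at idx=2:; next extra becomes 10; next at pos=0:; next extra becomes 9; next at pos=1:; next extra becomes 8; next at pos=2:; next extra becomes 7; next at idx=3:; next extra becomes 12; next at pos=0:; next extra becomes 11; next at pos=1:; next extra becomes 10; next at pos=2:; next extra becomes 9; next extra becomes 0; next final value 4; agreement on 4.
Sweeping the whole domain (84 inputs) finds no disagreement.
verdict: equivalent


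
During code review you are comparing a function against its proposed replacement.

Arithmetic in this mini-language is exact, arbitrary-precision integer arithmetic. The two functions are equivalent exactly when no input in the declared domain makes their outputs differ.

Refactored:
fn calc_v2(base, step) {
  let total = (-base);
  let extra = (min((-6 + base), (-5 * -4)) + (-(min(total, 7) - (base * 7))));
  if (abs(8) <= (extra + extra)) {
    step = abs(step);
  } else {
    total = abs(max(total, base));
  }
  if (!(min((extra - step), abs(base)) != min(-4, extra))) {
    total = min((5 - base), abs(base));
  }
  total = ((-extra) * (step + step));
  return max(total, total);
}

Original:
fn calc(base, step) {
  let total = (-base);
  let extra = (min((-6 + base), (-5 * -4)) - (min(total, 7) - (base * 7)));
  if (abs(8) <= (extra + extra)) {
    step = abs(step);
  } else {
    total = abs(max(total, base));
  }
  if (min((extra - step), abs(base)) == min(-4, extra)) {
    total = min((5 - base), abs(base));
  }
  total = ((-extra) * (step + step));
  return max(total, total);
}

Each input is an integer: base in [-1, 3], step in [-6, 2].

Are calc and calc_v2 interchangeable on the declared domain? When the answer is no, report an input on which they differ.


Reading the diff, among the changes: boolean connective usage differs; comparison usage differs; arithmetic usage differs.
Spot check at base=0, step=-5 — calc: total becomes 0; next extra becomes -6; next (abs(8) <= (extra + extra)) evaluates to false; next total becomes 0; next (min((extra - step), abs(base)) == min(-4, extra)) evaluates to false; next total becomes -60; next final value -60. calc_v2: total becomes 0; next extra becomes -6; next (abs(8) <= (extra + extra)) evaluates to false; next total becomes 0; next (!(min((extra - step), abs(base)) != min(-4, extra))) evaluates to false; next total becomes -60; next final value -60. Both give -60.
Checked all 45 inputs in the declared domain: the outputs agree on every one.
verdict: equivalent


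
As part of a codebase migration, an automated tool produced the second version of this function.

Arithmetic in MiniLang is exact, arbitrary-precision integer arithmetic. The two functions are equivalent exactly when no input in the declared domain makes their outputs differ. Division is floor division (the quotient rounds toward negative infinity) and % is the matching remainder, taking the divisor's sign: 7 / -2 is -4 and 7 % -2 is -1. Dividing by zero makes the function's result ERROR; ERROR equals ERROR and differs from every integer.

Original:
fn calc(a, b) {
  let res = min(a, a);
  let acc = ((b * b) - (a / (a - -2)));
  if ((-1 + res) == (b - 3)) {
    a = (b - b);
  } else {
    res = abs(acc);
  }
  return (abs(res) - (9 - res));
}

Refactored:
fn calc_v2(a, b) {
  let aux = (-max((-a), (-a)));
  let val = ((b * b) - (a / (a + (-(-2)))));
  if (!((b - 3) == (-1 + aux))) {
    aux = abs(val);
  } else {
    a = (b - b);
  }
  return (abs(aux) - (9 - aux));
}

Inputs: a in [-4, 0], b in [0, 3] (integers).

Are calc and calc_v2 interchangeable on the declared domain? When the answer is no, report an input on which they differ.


The two are interchangeable: local variable names differ, plus min/max/abs usage differs, plus boolean connective usage differs, plus arithmetic usage differs, and every declared input agrees.
Spot check at a=0, b=2 — calc: res := 0 | acc := 4 | ((-1 + res) == (b - 3)): true | a := 0 | result -9. calc_v2: aux := 0 | val := 4 | (!((b - 3) == (-1 + aux))): false | a := 0 | result -9. Both give -9.
Sweeping the whole domain (20 inputs) finds no disagreement.
verdict: equivalent


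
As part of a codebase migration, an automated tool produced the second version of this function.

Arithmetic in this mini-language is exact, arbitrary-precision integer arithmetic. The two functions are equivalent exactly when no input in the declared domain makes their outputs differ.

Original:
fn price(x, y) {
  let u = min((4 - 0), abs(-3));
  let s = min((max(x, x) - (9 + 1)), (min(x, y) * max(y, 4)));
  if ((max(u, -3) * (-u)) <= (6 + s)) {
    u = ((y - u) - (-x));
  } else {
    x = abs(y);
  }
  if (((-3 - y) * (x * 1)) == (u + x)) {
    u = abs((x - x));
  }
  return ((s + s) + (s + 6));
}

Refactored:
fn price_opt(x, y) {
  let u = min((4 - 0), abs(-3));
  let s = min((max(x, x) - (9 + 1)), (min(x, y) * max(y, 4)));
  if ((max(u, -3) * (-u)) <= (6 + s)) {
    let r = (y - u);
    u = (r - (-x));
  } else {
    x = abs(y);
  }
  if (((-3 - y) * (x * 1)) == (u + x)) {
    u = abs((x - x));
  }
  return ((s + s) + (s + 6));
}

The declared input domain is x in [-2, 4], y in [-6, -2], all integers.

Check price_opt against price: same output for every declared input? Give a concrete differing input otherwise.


Side by side, the visible changes include: local variable names differ, statement counts differ.
Tracing x=1, y=-3: price: u becomes 3; next s becomes -12; next ((max(u, -3) * (-u)) <= (6 + s)) evaluates to true; next u becomes -5; next (((-3 - y) * (x * 1)) == (u + x)) evaluates to false; next final value -30 | price_opt: u becomes 3; next s becomes -12; next ((max(u, -3) * (-u)) <= (6 + s)) evaluates to true; next r becomes -6; next u becomes -5; next (((-3 - y) * (x * 1)) == (u + x)) evaluates to false; next final value -30 — matching result -30.
Every one of the 35 inputs gives matching results.
verdict: equivalent


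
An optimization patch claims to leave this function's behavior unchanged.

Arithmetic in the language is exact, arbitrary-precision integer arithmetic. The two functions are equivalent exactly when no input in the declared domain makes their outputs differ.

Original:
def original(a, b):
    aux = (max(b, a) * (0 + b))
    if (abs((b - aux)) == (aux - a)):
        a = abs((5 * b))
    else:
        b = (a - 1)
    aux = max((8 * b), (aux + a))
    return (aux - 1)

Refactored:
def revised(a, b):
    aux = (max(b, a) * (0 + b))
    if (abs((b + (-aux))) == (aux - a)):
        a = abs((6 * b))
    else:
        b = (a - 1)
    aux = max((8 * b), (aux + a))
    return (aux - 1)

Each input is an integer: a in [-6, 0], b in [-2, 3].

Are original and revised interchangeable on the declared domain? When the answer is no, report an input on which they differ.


Consider the input a=-2, b=-2.
original: aux = 4; (abs((b - aux)) == (aux - a)) -> true; a = 10; aux = 14; return 13
revised: aux = 4; (abs((b + (-aux))) == (aux - a)) -> true; a = 12; aux = 16; return 15
13 against 15: the behavior changed.
verdict: not equivalent; witness: a=-2, b=-2


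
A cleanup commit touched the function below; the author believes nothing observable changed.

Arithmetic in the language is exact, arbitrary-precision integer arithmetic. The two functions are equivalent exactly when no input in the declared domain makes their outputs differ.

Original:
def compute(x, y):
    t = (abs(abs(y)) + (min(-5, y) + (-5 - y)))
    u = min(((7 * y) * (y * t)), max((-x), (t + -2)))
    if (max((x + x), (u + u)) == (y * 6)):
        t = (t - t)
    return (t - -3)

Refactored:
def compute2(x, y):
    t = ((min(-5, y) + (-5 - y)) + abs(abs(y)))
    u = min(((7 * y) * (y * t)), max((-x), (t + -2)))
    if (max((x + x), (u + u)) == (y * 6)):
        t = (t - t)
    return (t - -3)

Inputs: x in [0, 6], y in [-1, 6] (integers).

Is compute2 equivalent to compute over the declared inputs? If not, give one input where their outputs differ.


Side by side, the visible changes include: same computation, different form.
Tracing x=5, y=1: compute: t=-10, then u=-70, then (max((x + x), (u + u)) == (y * 6)) is false, then returns -7 | compute2: t=-10, then u=-70, then (max((x + x), (u + u)) == (y * 6)) is false, then returns -7 — matching result -7.
Across all 56 domain points the two functions coincide.
verdict: equivalent


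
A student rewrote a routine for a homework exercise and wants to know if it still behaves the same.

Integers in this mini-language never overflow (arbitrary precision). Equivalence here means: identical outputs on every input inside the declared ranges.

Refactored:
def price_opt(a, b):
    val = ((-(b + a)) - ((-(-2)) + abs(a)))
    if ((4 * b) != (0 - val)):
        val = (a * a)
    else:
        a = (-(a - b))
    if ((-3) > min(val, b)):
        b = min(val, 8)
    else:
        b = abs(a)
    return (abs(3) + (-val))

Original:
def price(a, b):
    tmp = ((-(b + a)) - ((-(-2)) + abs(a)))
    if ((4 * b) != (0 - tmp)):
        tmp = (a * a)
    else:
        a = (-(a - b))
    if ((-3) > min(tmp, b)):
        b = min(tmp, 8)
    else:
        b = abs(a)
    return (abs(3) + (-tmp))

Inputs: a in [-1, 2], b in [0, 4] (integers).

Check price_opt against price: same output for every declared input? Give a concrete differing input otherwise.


Differences: local variable names differ — yet all 20 inputs agree.
verdict: equivalent


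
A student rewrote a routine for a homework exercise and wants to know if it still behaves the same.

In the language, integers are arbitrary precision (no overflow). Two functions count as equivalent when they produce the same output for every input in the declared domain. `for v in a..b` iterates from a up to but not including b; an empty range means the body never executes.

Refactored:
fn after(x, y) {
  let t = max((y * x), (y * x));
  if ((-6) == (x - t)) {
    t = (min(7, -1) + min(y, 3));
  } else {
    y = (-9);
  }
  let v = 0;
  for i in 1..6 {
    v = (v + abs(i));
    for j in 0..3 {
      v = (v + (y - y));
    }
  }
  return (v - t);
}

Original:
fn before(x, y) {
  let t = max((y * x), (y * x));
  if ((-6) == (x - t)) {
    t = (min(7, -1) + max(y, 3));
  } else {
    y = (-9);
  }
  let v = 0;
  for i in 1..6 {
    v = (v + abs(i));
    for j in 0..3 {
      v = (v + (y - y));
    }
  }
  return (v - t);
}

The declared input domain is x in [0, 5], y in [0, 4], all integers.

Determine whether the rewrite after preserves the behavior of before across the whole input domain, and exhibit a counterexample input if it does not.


There is a counterexample at x=2, y=4: 12 on one side, 13 on the other.
before: t becomes 8; next ((-6) == (x - t)) evaluates to true; next t becomes 3; next v becomes 0; next at i=1:; next v becomes 1; next at j=0:; next v becomes 1; next at j=1:; next v becomes 1; next at j=2:; next v becomes 1; next at i=2:; next v becomes 3; next at j=0:; next v becomes 3; next at j=1:; next v becomes 3; next at j=2:; next v becomes 3; next at i=3:; next v becomes 6; next at j=0:; next v becomes 6; next at j=1:; next v becomes 6; next at j=2:; next v becomes 6; next at i=4:; next v becomes 10; next at j=0:; next v becomes 10; next at j=1:; next v becomes 10; next at j=2:; next v becomes 10; next at i=5:; next v becomes 15; next at j=0:; next v becomes 15; next at j=1:; next v becomes 15; next at j=2:; next v becomes 15; next final value 12
after: t becomes 8; next ((-6) == (x - t)) evaluates to true; next t becomes 2; next v becomes 0; next at i=1:; next v becomes 1; next at j=0:; next v becomes 1; next at j=1:; next v becomes 1; next at j=2:; next v becomes 1; next at i=2:; next v becomes 3; next at j=0:; next v becomes 3; next at j=1:; next v becomes 3; next at j=2:; next v becomes 3; next at i=3:; next v becomes 6; next at j=0:; next v becomes 6; next at j=1:; next v becomes 6; next at j=2:; next v becomes 6; next at i=4:; next v becomes 10; next at j=0:; next v becomes 10; next at j=1:; next v becomes 10; next at j=2:; next v becomes 10; next at i=5:; next v becomes 15; next at j=0:; next v becomes 15; next at j=1:; next v becomes 15; next at j=2:; next v becomes 15; next final value 13
verdict: not equivalent; witness: x=2, y=4


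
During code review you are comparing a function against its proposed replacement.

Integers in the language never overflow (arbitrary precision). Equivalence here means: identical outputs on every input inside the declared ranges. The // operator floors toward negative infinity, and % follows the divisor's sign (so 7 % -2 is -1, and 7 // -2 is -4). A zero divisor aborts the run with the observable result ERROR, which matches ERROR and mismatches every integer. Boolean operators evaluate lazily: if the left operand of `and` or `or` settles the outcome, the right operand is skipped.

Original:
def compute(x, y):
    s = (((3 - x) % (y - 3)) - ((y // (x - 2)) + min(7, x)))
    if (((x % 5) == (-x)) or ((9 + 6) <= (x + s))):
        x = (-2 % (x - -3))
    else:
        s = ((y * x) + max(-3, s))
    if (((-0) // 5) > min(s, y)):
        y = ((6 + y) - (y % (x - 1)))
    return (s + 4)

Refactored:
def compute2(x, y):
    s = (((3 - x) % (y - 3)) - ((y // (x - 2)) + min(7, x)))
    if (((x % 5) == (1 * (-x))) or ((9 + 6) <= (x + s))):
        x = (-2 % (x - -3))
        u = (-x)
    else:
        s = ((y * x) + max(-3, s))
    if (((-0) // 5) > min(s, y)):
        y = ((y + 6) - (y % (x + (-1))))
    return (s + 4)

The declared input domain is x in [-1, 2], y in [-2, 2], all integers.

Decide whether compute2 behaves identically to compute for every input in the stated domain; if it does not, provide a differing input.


Comparing the listings, the differences include: arithmetic usage differs, statement counts differ, constant usage differs, local variable names differ.
Spot check at x=1, y=-2 — compute: s=-6, then (((x % 5) == (-x)) or ((9 + 6) <= (x + s))) is false, then s=-5, then (((-0) // 5) > min(s, y)) is true, then a zero divisor aborts: ERROR. compute2: s=-6, then (((x % 5) == (1 * (-x))) or ((9 + 6) <= (x + s))) is false, then s=-5, then (((-0) // 5) > min(s, y)) is true, then a zero divisor aborts: ERROR. Both give ERROR.
Checked all 20 inputs in the declared domain: the outputs agree on every one.
verdict: equivalent


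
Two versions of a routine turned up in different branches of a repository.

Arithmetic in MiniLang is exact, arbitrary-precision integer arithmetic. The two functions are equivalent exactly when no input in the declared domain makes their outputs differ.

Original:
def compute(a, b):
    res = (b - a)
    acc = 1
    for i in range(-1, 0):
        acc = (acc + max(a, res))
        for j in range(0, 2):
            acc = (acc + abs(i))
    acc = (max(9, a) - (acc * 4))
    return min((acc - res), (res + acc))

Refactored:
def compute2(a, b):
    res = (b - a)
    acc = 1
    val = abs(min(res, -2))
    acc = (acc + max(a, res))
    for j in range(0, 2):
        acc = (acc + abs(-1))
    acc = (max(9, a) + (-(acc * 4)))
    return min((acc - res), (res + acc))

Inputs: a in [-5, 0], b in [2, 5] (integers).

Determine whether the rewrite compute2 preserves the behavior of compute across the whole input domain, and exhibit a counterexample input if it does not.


Among the additions is an assignment to `val` whose value nothing reads, and its value is discarded.
Tracing a=0, b=5: compute: res := 5 | acc := 1 | iter i=-1: | acc := 6 | iter j=0: | acc := 7 | iter j=1: | acc := 8 | acc := -23 | result -28 | compute2: res := 5 | acc := 1 | val := 2 | acc := 6 | iter j=0: | acc := 7 | iter j=1: | acc := 8 | acc := -23 | result -28 — matching result -28.
Every one of the 24 inputs gives matching results.
verdict: equivalent


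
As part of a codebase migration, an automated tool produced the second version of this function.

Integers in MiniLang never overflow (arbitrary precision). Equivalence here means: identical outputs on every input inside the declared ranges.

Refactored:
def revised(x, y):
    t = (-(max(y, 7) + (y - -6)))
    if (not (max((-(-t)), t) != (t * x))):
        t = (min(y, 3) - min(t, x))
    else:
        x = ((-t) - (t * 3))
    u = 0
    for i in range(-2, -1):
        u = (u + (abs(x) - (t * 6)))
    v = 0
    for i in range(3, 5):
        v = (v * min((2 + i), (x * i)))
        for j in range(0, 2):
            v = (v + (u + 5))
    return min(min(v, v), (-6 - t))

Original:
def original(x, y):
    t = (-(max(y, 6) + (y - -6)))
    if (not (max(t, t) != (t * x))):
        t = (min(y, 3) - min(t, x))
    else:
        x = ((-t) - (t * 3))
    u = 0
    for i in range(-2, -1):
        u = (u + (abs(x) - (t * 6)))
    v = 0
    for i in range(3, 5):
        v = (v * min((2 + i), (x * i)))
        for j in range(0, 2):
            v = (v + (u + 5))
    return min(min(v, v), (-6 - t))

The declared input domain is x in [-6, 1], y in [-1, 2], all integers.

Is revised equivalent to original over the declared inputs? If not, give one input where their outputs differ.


Run the pair on x=-6, y=-1.
original: t := -11 | (not (max(t, t) != (t * x))): false | x := 44 | u := 0 | iter i=-2: | u := 110 | v := 0 | iter i=3: | v := 0 | iter j=0: | v := 115 | iter j=1: | v := 230 | iter i=4: | v := 1380 | iter j=0: | v := 1495 | iter j=1: | v := 1610 | result 5
revised: t := -12 | (not (max((-(-t)), t) != (t * x))): false | x := 48 | u := 0 | iter i=-2: | u := 120 | v := 0 | iter i=3: | v := 0 | iter j=0: | v := 125 | iter j=1: | v := 250 | iter i=4: | v := 1500 | iter j=0: | v := 1625 | iter j=1: | v := 1750 | result 6
5 and 6 differ, so these are not the same function on this domain.
verdict: not equivalent; witness: x=-6, y=-1


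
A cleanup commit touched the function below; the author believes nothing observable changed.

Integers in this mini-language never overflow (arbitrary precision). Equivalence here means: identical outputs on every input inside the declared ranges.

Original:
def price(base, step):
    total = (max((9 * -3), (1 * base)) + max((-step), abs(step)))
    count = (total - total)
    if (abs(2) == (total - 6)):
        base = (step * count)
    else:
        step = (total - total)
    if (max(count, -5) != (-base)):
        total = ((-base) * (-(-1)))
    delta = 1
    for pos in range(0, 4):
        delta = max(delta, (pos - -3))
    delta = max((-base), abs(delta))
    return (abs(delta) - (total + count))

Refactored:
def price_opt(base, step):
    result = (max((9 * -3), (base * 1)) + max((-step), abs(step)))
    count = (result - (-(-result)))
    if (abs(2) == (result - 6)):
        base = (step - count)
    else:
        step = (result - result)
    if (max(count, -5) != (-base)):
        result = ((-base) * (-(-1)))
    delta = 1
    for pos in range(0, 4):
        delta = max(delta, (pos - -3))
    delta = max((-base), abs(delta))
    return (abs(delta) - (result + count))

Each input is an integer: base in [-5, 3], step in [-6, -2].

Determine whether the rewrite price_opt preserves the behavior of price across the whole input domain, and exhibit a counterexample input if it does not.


On input base=2, step=-6, price returns -2 while price_opt returns 0.
verdict: not equivalent; witness: base=2, step=-6


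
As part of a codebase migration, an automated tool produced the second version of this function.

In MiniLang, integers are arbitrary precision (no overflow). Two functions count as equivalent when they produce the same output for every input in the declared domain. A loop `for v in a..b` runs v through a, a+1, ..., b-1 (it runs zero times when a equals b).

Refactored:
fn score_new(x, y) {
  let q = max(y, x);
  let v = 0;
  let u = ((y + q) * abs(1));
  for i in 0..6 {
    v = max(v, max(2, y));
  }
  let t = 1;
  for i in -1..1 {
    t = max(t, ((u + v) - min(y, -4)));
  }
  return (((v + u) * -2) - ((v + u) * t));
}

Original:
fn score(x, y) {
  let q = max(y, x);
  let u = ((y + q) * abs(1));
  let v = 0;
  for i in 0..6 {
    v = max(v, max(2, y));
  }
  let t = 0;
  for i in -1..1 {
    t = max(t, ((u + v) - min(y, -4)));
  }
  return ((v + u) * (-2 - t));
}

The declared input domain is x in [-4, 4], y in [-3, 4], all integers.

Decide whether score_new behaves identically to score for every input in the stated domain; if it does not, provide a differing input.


x=-4, y=-3 yields 8 from score but 12 from score_new.
verdict: not equivalent; witness: x=-4, y=-3


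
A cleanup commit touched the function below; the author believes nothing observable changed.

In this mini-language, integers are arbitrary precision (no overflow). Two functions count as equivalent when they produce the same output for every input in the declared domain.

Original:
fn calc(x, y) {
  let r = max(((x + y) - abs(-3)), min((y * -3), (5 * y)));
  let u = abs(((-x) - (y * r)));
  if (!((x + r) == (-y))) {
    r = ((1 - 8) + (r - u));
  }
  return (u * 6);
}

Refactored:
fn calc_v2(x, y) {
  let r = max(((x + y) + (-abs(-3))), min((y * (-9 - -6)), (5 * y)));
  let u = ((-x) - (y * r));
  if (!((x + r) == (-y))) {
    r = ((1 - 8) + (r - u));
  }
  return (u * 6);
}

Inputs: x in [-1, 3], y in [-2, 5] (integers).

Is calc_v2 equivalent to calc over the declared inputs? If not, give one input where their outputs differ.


The rewrite breaks on x=-1, y=-2, where the results are 66 and -66.
calc: r = -6; u = 11; (!((x + r) == (-y))) -> true; r = -24; return 66
calc_v2: r = -6; u = -11; (!((x + r) == (-y))) -> true; r = -2; return -66
verdict: not equivalent; witness: x=-1, y=-2


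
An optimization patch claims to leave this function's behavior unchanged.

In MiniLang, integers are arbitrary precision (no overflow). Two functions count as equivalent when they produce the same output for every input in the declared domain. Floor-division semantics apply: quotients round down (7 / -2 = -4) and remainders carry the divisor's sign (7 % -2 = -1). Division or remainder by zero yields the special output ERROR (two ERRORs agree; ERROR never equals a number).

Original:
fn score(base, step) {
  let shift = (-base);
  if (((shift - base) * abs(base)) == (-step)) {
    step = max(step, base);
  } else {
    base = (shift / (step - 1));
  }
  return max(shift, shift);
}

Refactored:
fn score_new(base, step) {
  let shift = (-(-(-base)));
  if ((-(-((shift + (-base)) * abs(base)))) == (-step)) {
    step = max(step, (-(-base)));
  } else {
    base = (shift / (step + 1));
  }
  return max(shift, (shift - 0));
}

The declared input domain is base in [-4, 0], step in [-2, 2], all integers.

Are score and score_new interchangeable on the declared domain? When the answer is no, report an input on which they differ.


Not equivalent: base=-4, step=-1 separates them (4 vs ERROR).
score: shift=4, then (((shift - base) * abs(base)) == (-step)) is false, then base=-2, then returns 4
score_new: shift=4, then ((-(-((shift + (-base)) * abs(base)))) == (-step)) is false, then a zero divisor aborts: ERROR
verdict: not equivalent; witness: base=-4, step=-1


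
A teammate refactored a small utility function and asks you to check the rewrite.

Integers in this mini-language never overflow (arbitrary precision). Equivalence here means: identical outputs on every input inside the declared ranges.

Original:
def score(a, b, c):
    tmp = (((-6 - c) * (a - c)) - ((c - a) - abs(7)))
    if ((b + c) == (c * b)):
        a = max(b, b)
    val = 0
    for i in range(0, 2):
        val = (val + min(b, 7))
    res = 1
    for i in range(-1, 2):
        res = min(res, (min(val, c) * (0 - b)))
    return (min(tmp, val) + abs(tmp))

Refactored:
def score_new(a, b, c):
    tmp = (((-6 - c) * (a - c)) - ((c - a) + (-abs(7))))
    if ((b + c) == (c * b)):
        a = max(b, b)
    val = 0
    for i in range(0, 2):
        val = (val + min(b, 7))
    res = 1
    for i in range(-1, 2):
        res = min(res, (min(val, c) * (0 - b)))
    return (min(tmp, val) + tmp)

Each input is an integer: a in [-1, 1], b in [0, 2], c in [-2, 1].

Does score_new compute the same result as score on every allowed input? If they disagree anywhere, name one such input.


Evaluate both at a=1, b=0, c=-2.
score: tmp = -2; ((b + c) == (c * b)) -> false; val = 0; [i=0]; val = 0; [i=1]; val = 0; res = 1; [i=-1]; res = 0; [i=0]; res = 0; [i=1]; res = 0; return 0
score_new: tmp = -2; ((b + c) == (c * b)) -> false; val = 0; [i=0]; val = 0; [i=1]; val = 0; res = 1; [i=-1]; res = 0; [i=0]; res = 0; [i=1]; res = 0; return -4
0 != -4, so the rewrite changes behavior.
verdict: not equivalent; witness: a=1, b=0, c=-2


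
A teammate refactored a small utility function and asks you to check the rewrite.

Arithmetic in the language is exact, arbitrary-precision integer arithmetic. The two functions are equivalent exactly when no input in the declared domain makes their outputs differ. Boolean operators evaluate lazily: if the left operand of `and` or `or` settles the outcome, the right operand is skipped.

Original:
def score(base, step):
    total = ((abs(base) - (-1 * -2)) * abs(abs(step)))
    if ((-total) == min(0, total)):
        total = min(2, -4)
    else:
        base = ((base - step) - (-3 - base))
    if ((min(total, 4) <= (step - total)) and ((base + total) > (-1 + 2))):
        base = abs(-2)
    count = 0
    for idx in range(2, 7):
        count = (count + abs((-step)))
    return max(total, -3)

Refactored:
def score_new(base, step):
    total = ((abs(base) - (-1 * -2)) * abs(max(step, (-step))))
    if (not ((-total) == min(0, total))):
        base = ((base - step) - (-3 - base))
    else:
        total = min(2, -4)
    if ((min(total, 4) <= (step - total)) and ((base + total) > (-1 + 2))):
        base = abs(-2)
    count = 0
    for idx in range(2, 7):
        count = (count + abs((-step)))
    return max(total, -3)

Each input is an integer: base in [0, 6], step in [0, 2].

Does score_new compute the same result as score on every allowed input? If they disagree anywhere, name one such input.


Differences: boolean connective usage differs; min/max/abs usage differs — yet all 21 inputs agree.
verdict: equivalent


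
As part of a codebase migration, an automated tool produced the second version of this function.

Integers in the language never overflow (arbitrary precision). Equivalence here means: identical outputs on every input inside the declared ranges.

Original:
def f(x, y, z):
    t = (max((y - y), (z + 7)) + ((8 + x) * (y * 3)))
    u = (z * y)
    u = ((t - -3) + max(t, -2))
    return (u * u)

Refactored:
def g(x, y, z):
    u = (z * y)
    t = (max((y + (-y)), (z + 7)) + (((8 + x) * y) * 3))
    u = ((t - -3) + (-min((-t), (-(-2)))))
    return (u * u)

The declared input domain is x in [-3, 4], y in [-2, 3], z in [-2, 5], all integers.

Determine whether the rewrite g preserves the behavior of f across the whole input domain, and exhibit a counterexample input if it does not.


Behavior is preserved: although arithmetic usage differs; min/max/abs usage differs, the outputs never diverge.
One worked example (x=1, y=-1, z=5) — f: t := -15 | u := -5 | u := -14 | result 196; g: u := -5 | t := -15 | u := -14 | result 196; agreement on 196.
Every one of the 384 inputs gives matching results.
verdict: equivalent


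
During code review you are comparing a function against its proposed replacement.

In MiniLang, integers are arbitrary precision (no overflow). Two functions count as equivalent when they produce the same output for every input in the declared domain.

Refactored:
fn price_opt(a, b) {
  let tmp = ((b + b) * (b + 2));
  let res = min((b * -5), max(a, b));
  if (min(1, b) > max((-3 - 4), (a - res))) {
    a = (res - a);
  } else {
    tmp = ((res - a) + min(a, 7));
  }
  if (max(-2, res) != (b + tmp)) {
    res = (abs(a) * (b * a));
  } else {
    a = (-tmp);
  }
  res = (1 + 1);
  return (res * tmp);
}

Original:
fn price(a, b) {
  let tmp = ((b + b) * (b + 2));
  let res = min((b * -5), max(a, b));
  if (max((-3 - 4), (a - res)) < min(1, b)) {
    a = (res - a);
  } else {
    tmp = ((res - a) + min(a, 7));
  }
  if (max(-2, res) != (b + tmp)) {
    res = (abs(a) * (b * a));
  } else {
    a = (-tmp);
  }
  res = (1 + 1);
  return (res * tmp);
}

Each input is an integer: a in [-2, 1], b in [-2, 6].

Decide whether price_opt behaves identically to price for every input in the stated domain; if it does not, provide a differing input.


Equivalent — the differences include comparison usage differs, yet no declared input distinguishes the two.
As a probe, take a=-2, b=-1: price runs tmp := -2 | res := -1 | (max((-3 - 4), (a - res)) < min(1, b)): false | tmp := -1 | (max(-2, res) != (b + tmp)): true | res := 4 | res := 2 | result -2; price_opt runs tmp := -2 | res := -1 | (min(1, b) > max((-3 - 4), (a - res))): false | tmp := -1 | (max(-2, res) != (b + tmp)): true | res := 4 | res := 2 | result -2; both end at -2.
Every one of the 36 inputs gives matching results.
verdict: equivalent
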